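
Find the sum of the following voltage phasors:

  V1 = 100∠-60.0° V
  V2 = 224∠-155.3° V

Step 1 — Convert each phasor to rectangular form:
  V1 = 100·(cos(-60.0°) + j·sin(-60.0°)) = 50 - j86.6 V
  V2 = 224·(cos(-155.3°) + j·sin(-155.3°)) = -203.5 - j93.6 V
Step 2 — Sum components: V_total = -153.5 - j180.2 V.
Step 3 — Convert to polar: |V_total| = 236.7 V, ∠V_total = -130.4°.

V_total = 236.7∠-130.4° V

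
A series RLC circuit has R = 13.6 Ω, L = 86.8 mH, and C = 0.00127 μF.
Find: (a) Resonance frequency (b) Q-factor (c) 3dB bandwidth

Step 1 — Resonance: ω₀ = 1/√(LC) = 1/√(0.0868·1.27e-09) = 9.524e+04 rad/s.
Step 2 — f₀ = ω₀/(2π) = 1.516e+04 Hz.
Step 3 — Series Q: Q = ω₀L/R = 9.524e+04·0.0868/13.6 = 607.9.
Step 4 — Bandwidth: Δω = ω₀/Q = 156.7 rad/s; BW = Δω/(2π) = 24.94 Hz.

(a) f₀ = 1.516e+04 Hz  (b) Q = 607.9  (c) BW = 24.94 Hz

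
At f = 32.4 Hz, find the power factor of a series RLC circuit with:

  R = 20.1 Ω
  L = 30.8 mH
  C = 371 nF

Step 1 — Angular frequency: ω = 2π·f = 2π·32.4 = 203.6 rad/s.
Step 2 — Component impedances:
  R: Z = R = 20.1 Ω
  L: Z = jωL = j·203.6·0.0308 = 0 + j6.27 Ω
  C: Z = 1/(jωC) = -j/(ω·C) = 0 - j1.324e+04 Ω
Step 3 — Series combination: Z_total = R + L + C = 20.1 - j1.323e+04 Ω = 1.323e+04∠-89.9° Ω.
Step 4 — Power factor: PF = cos(φ) = Re(Z)/|Z| = 20.1/1.323e+04 = 0.001519.
Step 5 — Type: Im(Z) = -1.323e+04 ⇒ leading (phase φ = -89.9°).

PF = 0.001519 (leading, φ = -89.9°)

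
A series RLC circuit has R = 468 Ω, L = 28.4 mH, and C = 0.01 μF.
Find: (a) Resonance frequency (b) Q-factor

Step 1 — Resonance condition Im(Z)=0 gives ω₀ = 1/√(LC).
Step 2 — ω₀ = 1/√(0.0284·1e-08) = 5.934e+04 rad/s.
Step 3 — f₀ = ω₀/(2π) = 9444 Hz.
Step 4 — Series Q: Q = ω₀L/R = 5.934e+04·0.0284/468 = 3.601.

(a) f₀ = 9444 Hz  (b) Q = 3.601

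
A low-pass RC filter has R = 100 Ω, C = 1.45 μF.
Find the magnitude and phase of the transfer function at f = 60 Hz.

Step 1 — Angular frequency: ω = 2π·60 = 377 rad/s.
Step 2 — Transfer function: H(jω) = 1/(1 + jωRC).
Step 3 — Denominator: 1 + jωRC = 1 + j·377·100·1.45e-06 = 1 + j0.05466.
Step 4 — H = 0.997 - j0.0545.
Step 5 — Magnitude: |H| = 0.9985 (-0.0 dB); phase: φ = -3.1°.

|H| = 0.9985 (-0.0 dB), φ = -3.1°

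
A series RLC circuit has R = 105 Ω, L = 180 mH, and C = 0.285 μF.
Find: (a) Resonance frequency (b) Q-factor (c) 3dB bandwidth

Step 1 — Resonance condition Im(Z)=0 gives ω₀ = 1/√(LC).
Step 2 — ω₀ = 1/√(0.18·2.85e-07) = 4415 rad/s.
Step 3 — f₀ = ω₀/(2π) = 702.7 Hz.
Step 4 — Series Q: Q = ω₀L/R = 4415·0.18/105 = 7.569.
Step 5 — 3dB bandwidth: Δω = ω₀/Q = 583.3 rad/s; BW = Δω/(2π) = 92.84 Hz.

(a) f₀ = 702.7 Hz  (b) Q = 7.569  (c) BW = 92.84 Hz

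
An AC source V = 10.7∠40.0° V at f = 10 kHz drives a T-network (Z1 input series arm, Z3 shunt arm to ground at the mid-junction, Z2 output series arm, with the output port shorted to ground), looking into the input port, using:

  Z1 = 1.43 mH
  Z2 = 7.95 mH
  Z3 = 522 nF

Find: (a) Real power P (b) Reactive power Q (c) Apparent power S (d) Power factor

Step 1 — Angular frequency: ω = 2π·f = 2π·1e+04 = 6.283e+04 rad/s.
Step 2 — Component impedances:
  Z1: Z = jωL = j·6.283e+04·0.00143 = 0 + j89.85 Ω
  Z2: Z = jωL = j·6.283e+04·0.00795 = 0 + j499.5 Ω
  Z3: Z = 1/(jωC) = -j/(ω·C) = 0 - j30.49 Ω
Step 3 — With the output port shorted to ground, the output series arm Z2 runs from the junction to ground; the shunt arm Z3 also runs from the junction to ground. They appear in parallel: Z3 || Z2 = 0 - j32.47 Ω.
Step 4 — Series with input arm Z1: Z_in = Z1 + (Z3 || Z2) = 0 + j57.38 Ω = 57.38∠90.0° Ω.
Step 5 — Source phasor: V = 10.7∠40.0° V = 8.197 + j6.878 V.
Step 6 — Current: I = V / Z = 0.1199 - j0.1429 A = 0.1865∠-50.0° A.
Step 7 — Complex power: S = V·I* = 0 + j1.995 VA.
Step 8 — Real power: P = Re(S) = 0 W.
Step 9 — Reactive power: Q = Im(S) = 1.995 VAR.
Step 10 — Apparent power: |S| = 1.995 VA.
Step 11 — Power factor: PF = P/|S| = 0 (lagging).

(a) P = 0 W  (b) Q = 1.995 VAR  (c) S = 1.995 VA  (d) PF = 0 (lagging)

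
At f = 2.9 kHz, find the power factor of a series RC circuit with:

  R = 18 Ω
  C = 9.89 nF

Step 1 — Angular frequency: ω = 2π·f = 2π·2900 = 1.822e+04 rad/s.
Step 2 — Component impedances:
  R: Z = R = 18 Ω
  C: Z = 1/(jωC) = -j/(ω·C) = 0 - j5549 Ω
Step 3 — Series combination: Z_total = R + C = 18 - j5549 Ω = 5549∠-89.8° Ω.
Step 4 — Power factor: PF = cos(φ) = Re(Z)/|Z| = 18/5549 = 0.003244.
Step 5 — Type: Im(Z) = -5549 ⇒ leading (phase φ = -89.8°).

PF = 0.003244 (leading, φ = -89.8°)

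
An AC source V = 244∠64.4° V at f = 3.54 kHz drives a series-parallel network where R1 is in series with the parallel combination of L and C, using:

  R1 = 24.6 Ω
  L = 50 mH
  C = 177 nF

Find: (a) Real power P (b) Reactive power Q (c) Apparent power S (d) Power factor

Step 1 — Angular frequency: ω = 2π·f = 2π·3540 = 2.224e+04 rad/s.
Step 2 — Component impedances:
  R1: Z = R = 24.6 Ω
  L: Z = jωL = j·2.224e+04·0.05 = 0 + j1112 Ω
  C: Z = 1/(jωC) = -j/(ω·C) = 0 - j254 Ω
Step 3 — Parallel branch: L || C = 1/(1/L + 1/C) = 0 - j329.2 Ω.
Step 4 — Series with R1: Z_total = R1 + (L || C) = 24.6 - j329.2 Ω = 330.1∠-85.7° Ω.
Step 5 — Source phasor: V = 244∠64.4° V = 105.4 + j220 V.
Step 6 — Current: I = V / Z = -0.6409 + j0.3682 A = 0.7391∠150.1° A.
Step 7 — Complex power: S = V·I* = 13.44 - j179.9 VA.
Step 8 — Real power: P = Re(S) = 13.44 W.
Step 9 — Reactive power: Q = Im(S) = -179.9 VAR.
Step 10 — Apparent power: |S| = 180.4 VA.
Step 11 — Power factor: PF = P/|S| = 0.07452 (leading).

(a) P = 13.44 W  (b) Q = -179.9 VAR  (c) S = 180.4 VA  (d) PF = 0.07452 (leading)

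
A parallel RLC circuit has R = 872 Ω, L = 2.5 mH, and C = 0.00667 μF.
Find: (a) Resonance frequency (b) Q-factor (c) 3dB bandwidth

Step 1 — Resonance: ω₀ = 1/√(LC) = 1/√(0.0025·6.67e-09) = 2.449e+05 rad/s.
Step 2 — f₀ = ω₀/(2π) = 3.898e+04 Hz.
Step 3 — Parallel Q: Q = R/(ω₀L) = 872/(2.449e+05·0.0025) = 1.424.
Step 4 — Bandwidth: Δω = ω₀/Q = 1.719e+05 rad/s; BW = Δω/(2π) = 2.736e+04 Hz.

(a) f₀ = 3.898e+04 Hz  (b) Q = 1.424  (c) BW = 2.736e+04 Hz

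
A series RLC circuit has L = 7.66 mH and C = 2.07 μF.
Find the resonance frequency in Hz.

Step 1 — Resonance condition Im(Z)=0 gives ω₀ = 1/√(LC).
Step 2 — ω₀ = 1/√(0.00766·2.07e-06) = 7941 rad/s.
Step 3 — f₀ = ω₀/(2π) = 1264 Hz.

f₀ = 1264 Hz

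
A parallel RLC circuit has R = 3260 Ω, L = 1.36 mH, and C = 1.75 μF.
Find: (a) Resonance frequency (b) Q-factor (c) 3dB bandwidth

Step 1 — Resonance: ω₀ = 1/√(LC) = 1/√(0.00136·1.75e-06) = 2.05e+04 rad/s.
Step 2 — f₀ = ω₀/(2π) = 3262 Hz.
Step 3 — Parallel Q: Q = R/(ω₀L) = 3260/(2.05e+04·0.00136) = 116.9.
Step 4 — Bandwidth: Δω = ω₀/Q = 175.3 rad/s; BW = Δω/(2π) = 27.9 Hz.

(a) f₀ = 3262 Hz  (b) Q = 116.9  (c) BW = 27.9 Hz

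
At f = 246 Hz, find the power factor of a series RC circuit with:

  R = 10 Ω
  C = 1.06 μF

Step 1 — Angular frequency: ω = 2π·f = 2π·246 = 1546 rad/s.
Step 2 — Component impedances:
  R: Z = R = 10 Ω
  C: Z = 1/(jωC) = -j/(ω·C) = 0 - j610.4 Ω
Step 3 — Series combination: Z_total = R + C = 10 - j610.4 Ω = 610.4∠-89.1° Ω.
Step 4 — Power factor: PF = cos(φ) = Re(Z)/|Z| = 10/610.4 = 0.01638.
Step 5 — Type: Im(Z) = -610.4 ⇒ leading (phase φ = -89.1°).

PF = 0.01638 (leading, φ = -89.1°)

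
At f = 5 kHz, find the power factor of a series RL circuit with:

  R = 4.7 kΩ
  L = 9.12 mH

Step 1 — Angular frequency: ω = 2π·f = 2π·5000 = 3.142e+04 rad/s.
Step 2 — Component impedances:
  R: Z = R = 4700 Ω
  L: Z = jωL = j·3.142e+04·0.00912 = 0 + j286.5 Ω
Step 3 — Series combination: Z_total = R + L = 4700 + j286.5 Ω = 4709∠3.5° Ω.
Step 4 — Power factor: PF = cos(φ) = Re(Z)/|Z| = 4700/4709 = 0.9981.
Step 5 — Type: Im(Z) = 286.5 ⇒ lagging (phase φ = 3.5°).

PF = 0.9981 (lagging, φ = 3.5°)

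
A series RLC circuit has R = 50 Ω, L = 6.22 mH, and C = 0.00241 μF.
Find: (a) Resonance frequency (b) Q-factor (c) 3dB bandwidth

Step 1 — Resonance: ω₀ = 1/√(LC) = 1/√(0.00622·2.41e-09) = 2.583e+05 rad/s.
Step 2 — f₀ = ω₀/(2π) = 4.111e+04 Hz.
Step 3 — Series Q: Q = ω₀L/R = 2.583e+05·0.00622/50 = 32.13.
Step 4 — Bandwidth: Δω = ω₀/Q = 8039 rad/s; BW = Δω/(2π) = 1279 Hz.

(a) f₀ = 4.111e+04 Hz  (b) Q = 32.13  (c) BW = 1279 Hz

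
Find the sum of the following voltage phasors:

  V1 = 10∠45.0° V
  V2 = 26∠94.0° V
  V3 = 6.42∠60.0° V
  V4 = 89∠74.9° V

Step 1 — Convert each phasor to rectangular form:
  V1 = 10·(cos(45.0°) + j·sin(45.0°)) = 7.071 + j7.071 V
  V2 = 26·(cos(94.0°) + j·sin(94.0°)) = -1.814 + j25.94 V
  V3 = 6.42·(cos(60.0°) + j·sin(60.0°)) = 3.21 + j5.56 V
  V4 = 89·(cos(74.9°) + j·sin(74.9°)) = 23.18 + j85.93 V
Step 2 — Sum components: V_total = 31.65 + j124.5 V.
Step 3 — Convert to polar: |V_total| = 128.5 V, ∠V_total = 75.7°.

V_total = 128.5∠75.7° V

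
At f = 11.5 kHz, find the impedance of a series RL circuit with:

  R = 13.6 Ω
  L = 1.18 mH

Step 1 — Angular frequency: ω = 2π·f = 2π·1.15e+04 = 7.226e+04 rad/s.
Step 2 — Component impedances:
  R: Z = R = 13.6 Ω
  L: Z = jωL = j·7.226e+04·0.00118 = 0 + j85.26 Ω
Step 3 — Series combination: Z_total = R + L = 13.6 + j85.26 Ω = 86.34∠80.9° Ω.

Z = 13.6 + j85.26 Ω = 86.34∠80.9° Ω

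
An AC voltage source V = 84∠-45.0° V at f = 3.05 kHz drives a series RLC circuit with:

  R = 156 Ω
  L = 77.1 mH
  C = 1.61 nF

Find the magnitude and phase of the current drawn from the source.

Step 1 — Angular frequency: ω = 2π·f = 2π·3050 = 1.916e+04 rad/s.
Step 2 — Component impedances:
  R: Z = R = 156 Ω
  L: Z = jωL = j·1.916e+04·0.0771 = 0 + j1478 Ω
  C: Z = 1/(jωC) = -j/(ω·C) = 0 - j3.241e+04 Ω
Step 3 — Series combination: Z_total = R + L + C = 156 - j3.093e+04 Ω = 3.093e+04∠-89.7° Ω.
Step 4 — Source phasor: V = 84∠-45.0° V = 59.4 - j59.4 V.
Step 5 — Ohm's law: I = V / Z_total = (59.4 - j59.4) / (156 - j3.093e+04) = 0.00193 + j0.00191 A.
Step 6 — Convert to polar: |I| = 0.002715 A, ∠I = 44.7°.

I = 0.002715∠44.7° A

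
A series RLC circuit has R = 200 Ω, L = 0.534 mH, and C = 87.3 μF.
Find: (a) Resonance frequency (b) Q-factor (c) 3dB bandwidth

Step 1 — Resonance: ω₀ = 1/√(LC) = 1/√(0.000534·8.73e-05) = 4632 rad/s.
Step 2 — f₀ = ω₀/(2π) = 737.1 Hz.
Step 3 — Series Q: Q = ω₀L/R = 4632·0.000534/200 = 0.01237.
Step 4 — Bandwidth: Δω = ω₀/Q = 3.745e+05 rad/s; BW = Δω/(2π) = 5.961e+04 Hz.

(a) f₀ = 737.1 Hz  (b) Q = 0.01237  (c) BW = 5.961e+04 Hz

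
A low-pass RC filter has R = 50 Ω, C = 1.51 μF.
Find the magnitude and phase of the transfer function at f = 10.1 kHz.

Step 1 — Angular frequency: ω = 2π·1.01e+04 = 6.346e+04 rad/s.
Step 2 — Transfer function: H(jω) = 1/(1 + jωRC).
Step 3 — Denominator: 1 + jωRC = 1 + j·6.346e+04·50·1.51e-06 = 1 + j4.791.
Step 4 — H = 0.04174 - j0.2.
Step 5 — Magnitude: |H| = 0.2043 (-13.8 dB); phase: φ = -78.2°.

|H| = 0.2043 (-13.8 dB), φ = -78.2°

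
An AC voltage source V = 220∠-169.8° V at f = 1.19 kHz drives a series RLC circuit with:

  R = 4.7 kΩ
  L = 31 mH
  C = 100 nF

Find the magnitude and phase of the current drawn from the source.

Step 1 — Angular frequency: ω = 2π·f = 2π·1190 = 7477 rad/s.
Step 2 — Component impedances:
  R: Z = R = 4700 Ω
  L: Z = jωL = j·7477·0.031 = 0 + j231.8 Ω
  C: Z = 1/(jωC) = -j/(ω·C) = 0 - j1337 Ω
Step 3 — Series combination: Z_total = R + L + C = 4700 - j1106 Ω = 4828∠-13.2° Ω.
Step 4 — Source phasor: V = 220∠-169.8° V = -216.5 - j38.96 V.
Step 5 — Ohm's law: I = V / Z_total = (-216.5 - j38.96) / (4700 - j1106) = -0.04181 - j0.01812 A.
Step 6 — Convert to polar: |I| = 0.04556 A, ∠I = -156.6°.

I = 0.04556∠-156.6° A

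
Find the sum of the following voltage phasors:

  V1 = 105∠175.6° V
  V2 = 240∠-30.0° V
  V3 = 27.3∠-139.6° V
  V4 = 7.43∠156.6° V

Step 1 — Convert each phasor to rectangular form:
  V1 = 105·(cos(175.6°) + j·sin(175.6°)) = -104.7 + j8.055 V
  V2 = 240·(cos(-30.0°) + j·sin(-30.0°)) = 207.8 - j120 V
  V3 = 27.3·(cos(-139.6°) + j·sin(-139.6°)) = -20.79 - j17.69 V
  V4 = 7.43·(cos(156.6°) + j·sin(156.6°)) = -6.819 + j2.951 V
Step 2 — Sum components: V_total = 75.55 - j126.7 V.
Step 3 — Convert to polar: |V_total| = 147.5 V, ∠V_total = -59.2°.

V_total = 147.5∠-59.2° V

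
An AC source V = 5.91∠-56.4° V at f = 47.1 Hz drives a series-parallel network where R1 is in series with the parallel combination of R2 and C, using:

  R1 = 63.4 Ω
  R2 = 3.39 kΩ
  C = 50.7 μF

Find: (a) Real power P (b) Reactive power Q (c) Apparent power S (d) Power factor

Step 1 — Angular frequency: ω = 2π·f = 2π·47.1 = 295.9 rad/s.
Step 2 — Component impedances:
  R1: Z = R = 63.4 Ω
  R2: Z = R = 3390 Ω
  C: Z = 1/(jωC) = -j/(ω·C) = 0 - j66.65 Ω
Step 3 — Parallel branch: R2 || C = 1/(1/R2 + 1/C) = 1.31 - j66.62 Ω.
Step 4 — Series with R1: Z_total = R1 + (R2 || C) = 64.71 - j66.62 Ω = 92.88∠-45.8° Ω.
Step 5 — Source phasor: V = 5.91∠-56.4° V = 3.271 - j4.923 V.
Step 6 — Current: I = V / Z = 0.06255 - j0.01167 A = 0.06363∠-10.6° A.
Step 7 — Complex power: S = V·I* = 0.262 - j0.2698 VA.
Step 8 — Real power: P = Re(S) = 0.262 W.
Step 9 — Reactive power: Q = Im(S) = -0.2698 VAR.
Step 10 — Apparent power: |S| = 0.3761 VA.
Step 11 — Power factor: PF = P/|S| = 0.6967 (leading).

(a) P = 0.262 W  (b) Q = -0.2698 VAR  (c) S = 0.3761 VA  (d) PF = 0.6967 (leading)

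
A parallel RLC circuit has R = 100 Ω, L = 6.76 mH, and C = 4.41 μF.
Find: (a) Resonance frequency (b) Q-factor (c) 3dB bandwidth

Step 1 — Resonance: ω₀ = 1/√(LC) = 1/√(0.00676·4.41e-06) = 5792 rad/s.
Step 2 — f₀ = ω₀/(2π) = 921.8 Hz.
Step 3 — Parallel Q: Q = R/(ω₀L) = 100/(5792·0.00676) = 2.554.
Step 4 — Bandwidth: Δω = ω₀/Q = 2268 rad/s; BW = Δω/(2π) = 360.9 Hz.

(a) f₀ = 921.8 Hz  (b) Q = 2.554  (c) BW = 360.9 Hz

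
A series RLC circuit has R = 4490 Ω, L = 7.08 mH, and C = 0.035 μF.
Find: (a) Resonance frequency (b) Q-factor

Step 1 — Resonance condition Im(Z)=0 gives ω₀ = 1/√(LC).
Step 2 — ω₀ = 1/√(0.00708·3.5e-08) = 6.353e+04 rad/s.
Step 3 — f₀ = ω₀/(2π) = 1.011e+04 Hz.
Step 4 — Series Q: Q = ω₀L/R = 6.353e+04·0.00708/4490 = 0.1002.

(a) f₀ = 1.011e+04 Hz  (b) Q = 0.1002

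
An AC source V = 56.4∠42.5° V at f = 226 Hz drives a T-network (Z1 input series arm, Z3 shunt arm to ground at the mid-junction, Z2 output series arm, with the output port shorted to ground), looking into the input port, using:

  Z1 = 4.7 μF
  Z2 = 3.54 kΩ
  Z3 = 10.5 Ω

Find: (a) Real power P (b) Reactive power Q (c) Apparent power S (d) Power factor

Step 1 — Angular frequency: ω = 2π·f = 2π·226 = 1420 rad/s.
Step 2 — Component impedances:
  Z1: Z = 1/(jωC) = -j/(ω·C) = 0 - j149.8 Ω
  Z2: Z = R = 3540 Ω
  Z3: Z = R = 10.5 Ω
Step 3 — With the output port shorted to ground, the output series arm Z2 runs from the junction to ground; the shunt arm Z3 also runs from the junction to ground. They appear in parallel: Z3 || Z2 = 10.47 Ω.
Step 4 — Series with input arm Z1: Z_in = Z1 + (Z3 || Z2) = 10.47 - j149.8 Ω = 150.2∠-86.0° Ω.
Step 5 — Source phasor: V = 56.4∠42.5° V = 41.58 + j38.1 V.
Step 6 — Current: I = V / Z = -0.2338 + j0.2939 A = 0.3755∠128.5° A.
Step 7 — Complex power: S = V·I* = 1.476 - j21.13 VA.
Step 8 — Real power: P = Re(S) = 1.476 W.
Step 9 — Reactive power: Q = Im(S) = -21.13 VAR.
Step 10 — Apparent power: |S| = 21.18 VA.
Step 11 — Power factor: PF = P/|S| = 0.0697 (leading).

(a) P = 1.476 W  (b) Q = -21.13 VAR  (c) S = 21.18 VA  (d) PF = 0.0697 (leading)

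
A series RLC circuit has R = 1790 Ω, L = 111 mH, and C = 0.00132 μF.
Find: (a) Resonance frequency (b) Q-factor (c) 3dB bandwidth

Step 1 — Resonance: ω₀ = 1/√(LC) = 1/√(0.111·1.32e-09) = 8.261e+04 rad/s.
Step 2 — f₀ = ω₀/(2π) = 1.315e+04 Hz.
Step 3 — Series Q: Q = ω₀L/R = 8.261e+04·0.111/1790 = 5.123.
Step 4 — Bandwidth: Δω = ω₀/Q = 1.613e+04 rad/s; BW = Δω/(2π) = 2567 Hz.

(a) f₀ = 1.315e+04 Hz  (b) Q = 5.123  (c) BW = 2567 Hz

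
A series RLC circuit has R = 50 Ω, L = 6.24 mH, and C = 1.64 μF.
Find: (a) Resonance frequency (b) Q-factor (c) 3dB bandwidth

Step 1 — Resonance: ω₀ = 1/√(LC) = 1/√(0.00624·1.64e-06) = 9885 rad/s.
Step 2 — f₀ = ω₀/(2π) = 1573 Hz.
Step 3 — Series Q: Q = ω₀L/R = 9885·0.00624/50 = 1.234.
Step 4 — Bandwidth: Δω = ω₀/Q = 8013 rad/s; BW = Δω/(2π) = 1275 Hz.

(a) f₀ = 1573 Hz  (b) Q = 1.234  (c) BW = 1275 Hz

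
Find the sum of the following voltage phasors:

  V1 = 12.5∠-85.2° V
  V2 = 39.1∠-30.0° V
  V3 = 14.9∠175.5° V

Step 1 — Convert each phasor to rectangular form:
  V1 = 12.5·(cos(-85.2°) + j·sin(-85.2°)) = 1.046 - j12.46 V
  V2 = 39.1·(cos(-30.0°) + j·sin(-30.0°)) = 33.86 - j19.55 V
  V3 = 14.9·(cos(175.5°) + j·sin(175.5°)) = -14.85 + j1.169 V
Step 2 — Sum components: V_total = 20.05 - j30.84 V.
Step 3 — Convert to polar: |V_total| = 36.78 V, ∠V_total = -57.0°.

V_total = 36.78∠-57.0° V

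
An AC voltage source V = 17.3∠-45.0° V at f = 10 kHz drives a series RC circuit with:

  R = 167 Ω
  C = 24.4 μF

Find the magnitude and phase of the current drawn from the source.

Step 1 — Angular frequency: ω = 2π·f = 2π·1e+04 = 6.283e+04 rad/s.
Step 2 — Component impedances:
  R: Z = R = 167 Ω
  C: Z = 1/(jωC) = -j/(ω·C) = 0 - j0.6523 Ω
Step 3 — Series combination: Z_total = R + C = 167 - j0.6523 Ω = 167∠-0.2° Ω.
Step 4 — Source phasor: V = 17.3∠-45.0° V = 12.23 - j12.23 V.
Step 5 — Ohm's law: I = V / Z_total = (12.23 - j12.23) / (167 - j0.6523) = 0.07354 - j0.07296 A.
Step 6 — Convert to polar: |I| = 0.1036 A, ∠I = -44.8°.

I = 0.1036∠-44.8° A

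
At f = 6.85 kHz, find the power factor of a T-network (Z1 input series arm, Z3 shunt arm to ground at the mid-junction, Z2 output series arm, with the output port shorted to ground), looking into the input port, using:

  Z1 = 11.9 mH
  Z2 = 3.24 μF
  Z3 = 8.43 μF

Step 1 — Angular frequency: ω = 2π·f = 2π·6850 = 4.304e+04 rad/s.
Step 2 — Component impedances:
  Z1: Z = jωL = j·4.304e+04·0.0119 = 0 + j512.2 Ω
  Z2: Z = 1/(jωC) = -j/(ω·C) = 0 - j7.171 Ω
  Z3: Z = 1/(jωC) = -j/(ω·C) = 0 - j2.756 Ω
Step 3 — With the output port shorted to ground, the output series arm Z2 runs from the junction to ground; the shunt arm Z3 also runs from the junction to ground. They appear in parallel: Z3 || Z2 = 0 - j1.991 Ω.
Step 4 — Series with input arm Z1: Z_in = Z1 + (Z3 || Z2) = 0 + j510.2 Ω = 510.2∠90.0° Ω.
Step 5 — Power factor: PF = cos(φ) = Re(Z)/|Z| = 0/510.2 = 0.
Step 6 — Type: Im(Z) = 510.2 ⇒ lagging (phase φ = 90.0°).

PF = 0 (lagging, φ = 90.0°)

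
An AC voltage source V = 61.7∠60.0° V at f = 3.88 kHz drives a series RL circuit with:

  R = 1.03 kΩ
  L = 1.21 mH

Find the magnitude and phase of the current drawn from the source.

Step 1 — Angular frequency: ω = 2π·f = 2π·3880 = 2.438e+04 rad/s.
Step 2 — Component impedances:
  R: Z = R = 1030 Ω
  L: Z = jωL = j·2.438e+04·0.00121 = 0 + j29.5 Ω
Step 3 — Series combination: Z_total = R + L = 1030 + j29.5 Ω = 1030∠1.6° Ω.
Step 4 — Source phasor: V = 61.7∠60.0° V = 30.85 + j53.43 V.
Step 5 — Ohm's law: I = V / Z_total = (30.85 + j53.43) / (1030 + j29.5) = 0.03141 + j0.05098 A.
Step 6 — Convert to polar: |I| = 0.05988 A, ∠I = 58.4°.

I = 0.05988∠58.4° A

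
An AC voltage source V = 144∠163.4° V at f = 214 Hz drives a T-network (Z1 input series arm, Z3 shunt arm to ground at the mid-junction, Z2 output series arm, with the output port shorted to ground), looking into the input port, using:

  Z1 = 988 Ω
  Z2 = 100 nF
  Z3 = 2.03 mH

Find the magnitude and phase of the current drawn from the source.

Step 1 — Angular frequency: ω = 2π·f = 2π·214 = 1345 rad/s.
Step 2 — Component impedances:
  Z1: Z = R = 988 Ω
  Z2: Z = 1/(jωC) = -j/(ω·C) = 0 - j7437 Ω
  Z3: Z = jωL = j·1345·0.00203 = 0 + j2.73 Ω
Step 3 — With the output port shorted to ground, the output series arm Z2 runs from the junction to ground; the shunt arm Z3 also runs from the junction to ground. They appear in parallel: Z3 || Z2 = 0 + j2.731 Ω.
Step 4 — Series with input arm Z1: Z_in = Z1 + (Z3 || Z2) = 988 + j2.731 Ω = 988∠0.2° Ω.
Step 5 — Source phasor: V = 144∠163.4° V = -138 + j41.14 V.
Step 6 — Ohm's law: I = V / Z_total = (-138 + j41.14) / (988 + j2.731) = -0.1396 + j0.04202 A.
Step 7 — Convert to polar: |I| = 0.1457 A, ∠I = 163.2°.

I = 0.1457∠163.2° A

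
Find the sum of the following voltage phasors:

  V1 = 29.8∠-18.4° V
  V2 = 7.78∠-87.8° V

Step 1 — Convert each phasor to rectangular form:
  V1 = 29.8·(cos(-18.4°) + j·sin(-18.4°)) = 28.28 - j9.406 V
  V2 = 7.78·(cos(-87.8°) + j·sin(-87.8°)) = 0.2987 - j7.774 V
Step 2 — Sum components: V_total = 28.58 - j17.18 V.
Step 3 — Convert to polar: |V_total| = 33.34 V, ∠V_total = -31.0°.

V_total = 33.34∠-31.0° V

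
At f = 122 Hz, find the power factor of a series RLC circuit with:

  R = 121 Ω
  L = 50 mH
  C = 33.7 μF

Step 1 — Angular frequency: ω = 2π·f = 2π·122 = 766.5 rad/s.
Step 2 — Component impedances:
  R: Z = R = 121 Ω
  L: Z = jωL = j·766.5·0.05 = 0 + j38.33 Ω
  C: Z = 1/(jωC) = -j/(ω·C) = 0 - j38.71 Ω
Step 3 — Series combination: Z_total = R + L + C = 121 - j0.3832 Ω = 121∠-0.2° Ω.
Step 4 — Power factor: PF = cos(φ) = Re(Z)/|Z| = 121/121 = 1.
Step 5 — Type: Im(Z) = -0.3832 ⇒ leading (phase φ = -0.2°).

PF = 1 (leading, φ = -0.2°)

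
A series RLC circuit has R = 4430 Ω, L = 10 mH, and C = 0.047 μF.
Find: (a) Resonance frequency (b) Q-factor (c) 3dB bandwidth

Step 1 — Resonance: ω₀ = 1/√(LC) = 1/√(0.01·4.7e-08) = 4.613e+04 rad/s.
Step 2 — f₀ = ω₀/(2π) = 7341 Hz.
Step 3 — Series Q: Q = ω₀L/R = 4.613e+04·0.01/4430 = 0.1041.
Step 4 — Bandwidth: Δω = ω₀/Q = 4.43e+05 rad/s; BW = Δω/(2π) = 7.051e+04 Hz.

(a) f₀ = 7341 Hz  (b) Q = 0.1041  (c) BW = 7.051e+04 Hz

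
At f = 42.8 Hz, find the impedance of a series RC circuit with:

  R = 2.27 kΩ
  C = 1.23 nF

Step 1 — Angular frequency: ω = 2π·f = 2π·42.8 = 268.9 rad/s.
Step 2 — Component impedances:
  R: Z = R = 2270 Ω
  C: Z = 1/(jωC) = -j/(ω·C) = 0 - j3.023e+06 Ω
Step 3 — Series combination: Z_total = R + C = 2270 - j3.023e+06 Ω = 3.023e+06∠-90.0° Ω.

Z = 2270 - j3.023e+06 Ω = 3.023e+06∠-90.0° Ω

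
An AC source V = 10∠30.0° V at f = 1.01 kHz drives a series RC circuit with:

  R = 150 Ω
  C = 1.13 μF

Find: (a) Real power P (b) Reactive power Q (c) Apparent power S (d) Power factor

Step 1 — Angular frequency: ω = 2π·f = 2π·1010 = 6346 rad/s.
Step 2 — Component impedances:
  R: Z = R = 150 Ω
  C: Z = 1/(jωC) = -j/(ω·C) = 0 - j139.5 Ω
Step 3 — Series combination: Z_total = R + C = 150 - j139.5 Ω = 204.8∠-42.9° Ω.
Step 4 — Source phasor: V = 10∠30.0° V = 8.66 + j5 V.
Step 5 — Current: I = V / Z = 0.01435 + j0.04667 A = 0.04883∠72.9° A.
Step 6 — Complex power: S = V·I* = 0.3576 - j0.3324 VA.
Step 7 — Real power: P = Re(S) = 0.3576 W.
Step 8 — Reactive power: Q = Im(S) = -0.3324 VAR.
Step 9 — Apparent power: |S| = 0.4883 VA.
Step 10 — Power factor: PF = P/|S| = 0.7324 (leading).

(a) P = 0.3576 W  (b) Q = -0.3324 VAR  (c) S = 0.4883 VA  (d) PF = 0.7324 (leading)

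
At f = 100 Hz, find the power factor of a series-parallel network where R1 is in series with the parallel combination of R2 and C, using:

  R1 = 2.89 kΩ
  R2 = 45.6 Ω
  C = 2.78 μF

Step 1 — Angular frequency: ω = 2π·f = 2π·100 = 628.3 rad/s.
Step 2 — Component impedances:
  R1: Z = R = 2890 Ω
  R2: Z = R = 45.6 Ω
  C: Z = 1/(jωC) = -j/(ω·C) = 0 - j572.5 Ω
Step 3 — Parallel branch: R2 || C = 1/(1/R2 + 1/C) = 45.31 - j3.609 Ω.
Step 4 — Series with R1: Z_total = R1 + (R2 || C) = 2935 - j3.609 Ω = 2935∠-0.1° Ω.
Step 5 — Power factor: PF = cos(φ) = Re(Z)/|Z| = 2935/2935 = 1.
Step 6 — Type: Im(Z) = -3.609 ⇒ leading (phase φ = -0.1°).

PF = 1 (leading, φ = -0.1°)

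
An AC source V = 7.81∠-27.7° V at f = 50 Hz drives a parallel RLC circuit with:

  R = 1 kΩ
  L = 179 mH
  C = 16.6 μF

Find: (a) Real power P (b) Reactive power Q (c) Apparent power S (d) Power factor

Step 1 — Angular frequency: ω = 2π·f = 2π·50 = 314.2 rad/s.
Step 2 — Component impedances:
  R: Z = R = 1000 Ω
  L: Z = jωL = j·314.2·0.179 = 0 + j56.23 Ω
  C: Z = 1/(jωC) = -j/(ω·C) = 0 - j191.8 Ω
Step 3 — Parallel combination: 1/Z_total = 1/R + 1/L + 1/C; Z_total = 6.291 + j79.07 Ω = 79.32∠85.5° Ω.
Step 4 — Source phasor: V = 7.81∠-27.7° V = 6.915 - j3.63 V.
Step 5 — Current: I = V / Z = -0.03871 - j0.09053 A = 0.09846∠-113.2° A.
Step 6 — Complex power: S = V·I* = 0.061 + j0.7666 VA.
Step 7 — Real power: P = Re(S) = 0.061 W.
Step 8 — Reactive power: Q = Im(S) = 0.7666 VAR.
Step 9 — Apparent power: |S| = 0.769 VA.
Step 10 — Power factor: PF = P/|S| = 0.07932 (lagging).

(a) P = 0.061 W  (b) Q = 0.7666 VAR  (c) S = 0.769 VA  (d) PF = 0.07932 (lagging)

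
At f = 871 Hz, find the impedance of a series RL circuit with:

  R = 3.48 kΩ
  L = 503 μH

Step 1 — Angular frequency: ω = 2π·f = 2π·871 = 5473 rad/s.
Step 2 — Component impedances:
  R: Z = R = 3480 Ω
  L: Z = jωL = j·5473·0.000503 = 0 + j2.753 Ω
Step 3 — Series combination: Z_total = R + L = 3480 + j2.753 Ω = 3480∠0.0° Ω.

Z = 3480 + j2.753 Ω = 3480∠0.0° Ω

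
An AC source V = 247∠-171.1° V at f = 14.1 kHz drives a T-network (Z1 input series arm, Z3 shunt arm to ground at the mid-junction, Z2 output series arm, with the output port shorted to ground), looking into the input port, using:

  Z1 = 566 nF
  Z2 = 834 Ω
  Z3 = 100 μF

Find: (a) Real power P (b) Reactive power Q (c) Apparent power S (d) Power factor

Step 1 — Angular frequency: ω = 2π·f = 2π·1.41e+04 = 8.859e+04 rad/s.
Step 2 — Component impedances:
  Z1: Z = 1/(jωC) = -j/(ω·C) = 0 - j19.94 Ω
  Z2: Z = R = 834 Ω
  Z3: Z = 1/(jωC) = -j/(ω·C) = 0 - j0.1129 Ω
Step 3 — With the output port shorted to ground, the output series arm Z2 runs from the junction to ground; the shunt arm Z3 also runs from the junction to ground. They appear in parallel: Z3 || Z2 = 1.528e-05 - j0.1129 Ω.
Step 4 — Series with input arm Z1: Z_in = Z1 + (Z3 || Z2) = 1.528e-05 - j20.06 Ω = 20.06∠-90.0° Ω.
Step 5 — Source phasor: V = 247∠-171.1° V = -244 - j38.21 V.
Step 6 — Current: I = V / Z = 1.905 - j12.17 A = 12.32∠-81.1° A.
Step 7 — Complex power: S = V·I* = 0.002317 - j3042 VA.
Step 8 — Real power: P = Re(S) = 0.002317 W.
Step 9 — Reactive power: Q = Im(S) = -3042 VAR.
Step 10 — Apparent power: |S| = 3042 VA.
Step 11 — Power factor: PF = P/|S| = 7.617e-07 (leading).

(a) P = 0.002317 W  (b) Q = -3042 VAR  (c) S = 3042 VA  (d) PF = 7.617e-07 (leading)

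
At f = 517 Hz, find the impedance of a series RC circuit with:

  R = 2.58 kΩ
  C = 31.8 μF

Step 1 — Angular frequency: ω = 2π·f = 2π·517 = 3248 rad/s.
Step 2 — Component impedances:
  R: Z = R = 2580 Ω
  C: Z = 1/(jωC) = -j/(ω·C) = 0 - j9.681 Ω
Step 3 — Series combination: Z_total = R + C = 2580 - j9.681 Ω = 2580∠-0.2° Ω.

Z = 2580 - j9.681 Ω = 2580∠-0.2° Ω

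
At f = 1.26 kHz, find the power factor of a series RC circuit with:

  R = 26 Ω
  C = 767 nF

Step 1 — Angular frequency: ω = 2π·f = 2π·1260 = 7917 rad/s.
Step 2 — Component impedances:
  R: Z = R = 26 Ω
  C: Z = 1/(jωC) = -j/(ω·C) = 0 - j164.7 Ω
Step 3 — Series combination: Z_total = R + C = 26 - j164.7 Ω = 166.7∠-81.0° Ω.
Step 4 — Power factor: PF = cos(φ) = Re(Z)/|Z| = 26/166.725 = 0.1559.
Step 5 — Type: Im(Z) = -164.7 ⇒ leading (phase φ = -81.0°).

PF = 0.1559 (leading, φ = -81.0°)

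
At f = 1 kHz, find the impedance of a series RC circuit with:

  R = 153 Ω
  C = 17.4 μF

Step 1 — Angular frequency: ω = 2π·f = 2π·1000 = 6283 rad/s.
Step 2 — Component impedances:
  R: Z = R = 153 Ω
  C: Z = 1/(jωC) = -j/(ω·C) = 0 - j9.147 Ω
Step 3 — Series combination: Z_total = R + C = 153 - j9.147 Ω = 153.3∠-3.4° Ω.

Z = 153 - j9.147 Ω = 153.3∠-3.4° Ω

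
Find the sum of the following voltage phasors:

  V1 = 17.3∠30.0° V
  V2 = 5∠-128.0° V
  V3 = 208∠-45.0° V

Step 1 — Convert each phasor to rectangular form:
  V1 = 17.3·(cos(30.0°) + j·sin(30.0°)) = 14.98 + j8.65 V
  V2 = 5·(cos(-128.0°) + j·sin(-128.0°)) = -3.078 - j3.94 V
  V3 = 208·(cos(-45.0°) + j·sin(-45.0°)) = 147.1 - j147.1 V
Step 2 — Sum components: V_total = 159 - j142.4 V.
Step 3 — Convert to polar: |V_total| = 213.4 V, ∠V_total = -41.8°.

V_total = 213.4∠-41.8° V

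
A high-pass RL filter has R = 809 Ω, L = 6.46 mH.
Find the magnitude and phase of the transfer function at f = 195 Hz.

Step 1 — Angular frequency: ω = 2π·195 = 1225 rad/s.
Step 2 — Transfer function: H(jω) = jωL/(R + jωL).
Step 3 — Numerator jωL = j·7.915; denominator R + jωL = 809 + j7.915.
Step 4 — H = 9.571e-05 + j0.009783.
Step 5 — Magnitude: |H| = 0.009783 (-40.2 dB); phase: φ = 89.4°.

|H| = 0.009783 (-40.2 dB), φ = 89.4°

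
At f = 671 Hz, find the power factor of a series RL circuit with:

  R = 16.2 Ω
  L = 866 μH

Step 1 — Angular frequency: ω = 2π·f = 2π·671 = 4216 rad/s.
Step 2 — Component impedances:
  R: Z = R = 16.2 Ω
  L: Z = jωL = j·4216·0.000866 = 0 + j3.651 Ω
Step 3 — Series combination: Z_total = R + L = 16.2 + j3.651 Ω = 16.61∠12.7° Ω.
Step 4 — Power factor: PF = cos(φ) = Re(Z)/|Z| = 16.2/16.6063 = 0.9755.
Step 5 — Type: Im(Z) = 3.651 ⇒ lagging (phase φ = 12.7°).

PF = 0.9755 (lagging, φ = 12.7°)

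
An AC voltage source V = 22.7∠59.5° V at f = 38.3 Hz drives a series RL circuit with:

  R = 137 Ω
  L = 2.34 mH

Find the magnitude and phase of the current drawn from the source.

Step 1 — Angular frequency: ω = 2π·f = 2π·38.3 = 240.6 rad/s.
Step 2 — Component impedances:
  R: Z = R = 137 Ω
  L: Z = jωL = j·240.6·0.00234 = 0 + j0.5631 Ω
Step 3 — Series combination: Z_total = R + L = 137 + j0.5631 Ω = 137∠0.2° Ω.
Step 4 — Source phasor: V = 22.7∠59.5° V = 11.52 + j19.56 V.
Step 5 — Ohm's law: I = V / Z_total = (11.52 + j19.56) / (137 + j0.5631) = 0.08468 + j0.1424 A.
Step 6 — Convert to polar: |I| = 0.1657 A, ∠I = 59.3°.

I = 0.1657∠59.3° A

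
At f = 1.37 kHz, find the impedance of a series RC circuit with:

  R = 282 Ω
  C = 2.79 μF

Step 1 — Angular frequency: ω = 2π·f = 2π·1370 = 8608 rad/s.
Step 2 — Component impedances:
  R: Z = R = 282 Ω
  C: Z = 1/(jωC) = -j/(ω·C) = 0 - j41.64 Ω
Step 3 — Series combination: Z_total = R + C = 282 - j41.64 Ω = 285.1∠-8.4° Ω.

Z = 282 - j41.64 Ω = 285.1∠-8.4° Ω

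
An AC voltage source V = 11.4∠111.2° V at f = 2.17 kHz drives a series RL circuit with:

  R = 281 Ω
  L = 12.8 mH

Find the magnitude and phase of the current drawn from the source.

Step 1 — Angular frequency: ω = 2π·f = 2π·2170 = 1.363e+04 rad/s.
Step 2 — Component impedances:
  R: Z = R = 281 Ω
  L: Z = jωL = j·1.363e+04·0.0128 = 0 + j174.5 Ω
Step 3 — Series combination: Z_total = R + L = 281 + j174.5 Ω = 330.8∠31.8° Ω.
Step 4 — Source phasor: V = 11.4∠111.2° V = -4.123 + j10.63 V.
Step 5 — Ohm's law: I = V / Z_total = (-4.123 + j10.63) / (281 + j174.5) = 0.006365 + j0.03387 A.
Step 6 — Convert to polar: |I| = 0.03446 A, ∠I = 79.4°.

I = 0.03446∠79.4° A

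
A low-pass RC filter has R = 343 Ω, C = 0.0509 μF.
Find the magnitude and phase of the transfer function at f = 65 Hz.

Step 1 — Angular frequency: ω = 2π·65 = 408.4 rad/s.
Step 2 — Transfer function: H(jω) = 1/(1 + jωRC).
Step 3 — Denominator: 1 + jωRC = 1 + j·408.4·343·5.09e-08 = 1 + j0.00713.
Step 4 — H = 0.9999 - j0.00713.
Step 5 — Magnitude: |H| = 1 (-0.0 dB); phase: φ = -0.4°.

|H| = 1 (-0.0 dB), φ = -0.4°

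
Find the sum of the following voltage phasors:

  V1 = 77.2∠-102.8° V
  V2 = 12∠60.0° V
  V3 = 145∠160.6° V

Step 1 — Convert each phasor to rectangular form:
  V1 = 77.2·(cos(-102.8°) + j·sin(-102.8°)) = -17.1 - j75.28 V
  V2 = 12·(cos(60.0°) + j·sin(60.0°)) = 6 + j10.39 V
  V3 = 145·(cos(160.6°) + j·sin(160.6°)) = -136.8 + j48.16 V
Step 2 — Sum components: V_total = -147.9 - j16.73 V.
Step 3 — Convert to polar: |V_total| = 148.8 V, ∠V_total = -173.5°.

V_total = 148.8∠-173.5° V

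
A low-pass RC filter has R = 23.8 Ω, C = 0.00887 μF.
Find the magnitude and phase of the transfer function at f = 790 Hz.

Step 1 — Angular frequency: ω = 2π·790 = 4964 rad/s.
Step 2 — Transfer function: H(jω) = 1/(1 + jωRC).
Step 3 — Denominator: 1 + jωRC = 1 + j·4964·23.8·8.87e-09 = 1 + j0.001048.
Step 4 — H = 1 - j0.001048.
Step 5 — Magnitude: |H| = 1 (-0.0 dB); phase: φ = -0.1°.

|H| = 1 (-0.0 dB), φ = -0.1°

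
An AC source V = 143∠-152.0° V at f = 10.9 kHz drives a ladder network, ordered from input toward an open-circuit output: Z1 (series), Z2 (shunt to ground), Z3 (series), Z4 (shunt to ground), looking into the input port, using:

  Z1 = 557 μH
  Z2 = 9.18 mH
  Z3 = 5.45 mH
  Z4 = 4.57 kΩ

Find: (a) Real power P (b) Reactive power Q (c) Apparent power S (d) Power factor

Step 1 — Angular frequency: ω = 2π·f = 2π·1.09e+04 = 6.849e+04 rad/s.
Step 2 — Component impedances:
  Z1: Z = jωL = j·6.849e+04·0.000557 = 0 + j38.15 Ω
  Z2: Z = jωL = j·6.849e+04·0.00918 = 0 + j628.7 Ω
  Z3: Z = jωL = j·6.849e+04·0.00545 = 0 + j373.3 Ω
  Z4: Z = R = 4570 Ω
Step 3 — Ladder network (open output): work backward from the far end, alternating series and parallel combinations. Z_in = 82.53 + j648.8 Ω = 654∠82.8° Ω.
Step 4 — Source phasor: V = 143∠-152.0° V = -126.3 - j67.13 V.
Step 5 — Current: I = V / Z = -0.1262 + j0.1786 A = 0.2187∠125.2° A.
Step 6 — Complex power: S = V·I* = 3.946 + j31.02 VA.
Step 7 — Real power: P = Re(S) = 3.946 W.
Step 8 — Reactive power: Q = Im(S) = 31.02 VAR.
Step 9 — Apparent power: |S| = 31.27 VA.
Step 10 — Power factor: PF = P/|S| = 0.1262 (lagging).

(a) P = 3.946 W  (b) Q = 31.02 VAR  (c) S = 31.27 VA  (d) PF = 0.1262 (lagging)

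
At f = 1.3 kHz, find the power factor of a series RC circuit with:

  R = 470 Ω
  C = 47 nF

Step 1 — Angular frequency: ω = 2π·f = 2π·1300 = 8168 rad/s.
Step 2 — Component impedances:
  R: Z = R = 470 Ω
  C: Z = 1/(jωC) = -j/(ω·C) = 0 - j2605 Ω
Step 3 — Series combination: Z_total = R + C = 470 - j2605 Ω = 2647∠-79.8° Ω.
Step 4 — Power factor: PF = cos(φ) = Re(Z)/|Z| = 470/2647 = 0.1776.
Step 5 — Type: Im(Z) = -2605 ⇒ leading (phase φ = -79.8°).

PF = 0.1776 (leading, φ = -79.8°)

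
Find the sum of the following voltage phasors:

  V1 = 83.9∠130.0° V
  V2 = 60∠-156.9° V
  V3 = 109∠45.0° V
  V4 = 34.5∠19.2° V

Step 1 — Convert each phasor to rectangular form:
  V1 = 83.9·(cos(130.0°) + j·sin(130.0°)) = -53.93 + j64.27 V
  V2 = 60·(cos(-156.9°) + j·sin(-156.9°)) = -55.19 - j23.54 V
  V3 = 109·(cos(45.0°) + j·sin(45.0°)) = 77.07 + j77.07 V
  V4 = 34.5·(cos(19.2°) + j·sin(19.2°)) = 32.58 + j11.35 V
Step 2 — Sum components: V_total = 0.5365 + j129.2 V.
Step 3 — Convert to polar: |V_total| = 129.2 V, ∠V_total = 89.8°.

V_total = 129.2∠89.8° V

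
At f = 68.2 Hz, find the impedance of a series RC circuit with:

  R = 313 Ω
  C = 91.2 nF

Step 1 — Angular frequency: ω = 2π·f = 2π·68.2 = 428.5 rad/s.
Step 2 — Component impedances:
  R: Z = R = 313 Ω
  C: Z = 1/(jωC) = -j/(ω·C) = 0 - j2.559e+04 Ω
Step 3 — Series combination: Z_total = R + C = 313 - j2.559e+04 Ω = 2.559e+04∠-89.3° Ω.

Z = 313 - j2.559e+04 Ω = 2.559e+04∠-89.3° Ω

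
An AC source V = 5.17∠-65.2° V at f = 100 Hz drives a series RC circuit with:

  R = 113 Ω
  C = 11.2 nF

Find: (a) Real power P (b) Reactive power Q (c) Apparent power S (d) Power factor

Step 1 — Angular frequency: ω = 2π·f = 2π·100 = 628.3 rad/s.
Step 2 — Component impedances:
  R: Z = R = 113 Ω
  C: Z = 1/(jωC) = -j/(ω·C) = 0 - j1.421e+05 Ω
Step 3 — Series combination: Z_total = R + C = 113 - j1.421e+05 Ω = 1.421e+05∠-90.0° Ω.
Step 4 — Source phasor: V = 5.17∠-65.2° V = 2.169 - j4.693 V.
Step 5 — Current: I = V / Z = 3.304e-05 + j1.523e-05 A = 3.638e-05∠24.8° A.
Step 6 — Complex power: S = V·I* = 1.496e-07 - j0.0001881 VA.
Step 7 — Real power: P = Re(S) = 1.496e-07 W.
Step 8 — Reactive power: Q = Im(S) = -0.0001881 VAR.
Step 9 — Apparent power: |S| = 0.0001881 VA.
Step 10 — Power factor: PF = P/|S| = 0.0007952 (leading).

(a) P = 1.496e-07 W  (b) Q = -0.0001881 VAR  (c) S = 0.0001881 VA  (d) PF = 0.0007952 (leading)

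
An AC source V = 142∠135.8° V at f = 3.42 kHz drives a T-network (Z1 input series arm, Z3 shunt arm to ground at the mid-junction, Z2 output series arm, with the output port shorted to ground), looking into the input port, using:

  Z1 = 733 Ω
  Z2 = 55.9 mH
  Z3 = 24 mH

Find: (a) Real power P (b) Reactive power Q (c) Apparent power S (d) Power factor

Step 1 — Angular frequency: ω = 2π·f = 2π·3420 = 2.149e+04 rad/s.
Step 2 — Component impedances:
  Z1: Z = R = 733 Ω
  Z2: Z = jωL = j·2.149e+04·0.0559 = 0 + j1201 Ω
  Z3: Z = jωL = j·2.149e+04·0.024 = 0 + j515.7 Ω
Step 3 — With the output port shorted to ground, the output series arm Z2 runs from the junction to ground; the shunt arm Z3 also runs from the junction to ground. They appear in parallel: Z3 || Z2 = 0 + j360.8 Ω.
Step 4 — Series with input arm Z1: Z_in = Z1 + (Z3 || Z2) = 733 + j360.8 Ω = 817∠26.2° Ω.
Step 5 — Source phasor: V = 142∠135.8° V = -101.8 + j99 V.
Step 6 — Current: I = V / Z = -0.05828 + j0.1637 A = 0.1738∠109.6° A.
Step 7 — Complex power: S = V·I* = 22.14 + j10.9 VA.
Step 8 — Real power: P = Re(S) = 22.14 W.
Step 9 — Reactive power: Q = Im(S) = 10.9 VAR.
Step 10 — Apparent power: |S| = 24.68 VA.
Step 11 — Power factor: PF = P/|S| = 0.8972 (lagging).

(a) P = 22.14 W  (b) Q = 10.9 VAR  (c) S = 24.68 VA  (d) PF = 0.8972 (lagging)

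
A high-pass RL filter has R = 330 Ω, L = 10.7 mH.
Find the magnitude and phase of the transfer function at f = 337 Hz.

Step 1 — Angular frequency: ω = 2π·337 = 2117 rad/s.
Step 2 — Transfer function: H(jω) = jωL/(R + jωL).
Step 3 — Numerator jωL = j·22.66; denominator R + jωL = 330 + j22.66.
Step 4 — H = 0.004692 + j0.06833.
Step 5 — Magnitude: |H| = 0.06849 (-23.3 dB); phase: φ = 86.1°.

|H| = 0.06849 (-23.3 dB), φ = 86.1°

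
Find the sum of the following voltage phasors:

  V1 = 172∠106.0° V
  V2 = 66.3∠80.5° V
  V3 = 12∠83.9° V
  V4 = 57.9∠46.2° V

Step 1 — Convert each phasor to rectangular form:
  V1 = 172·(cos(106.0°) + j·sin(106.0°)) = -47.41 + j165.3 V
  V2 = 66.3·(cos(80.5°) + j·sin(80.5°)) = 10.94 + j65.39 V
  V3 = 12·(cos(83.9°) + j·sin(83.9°)) = 1.275 + j11.93 V
  V4 = 57.9·(cos(46.2°) + j·sin(46.2°)) = 40.08 + j41.79 V
Step 2 — Sum components: V_total = 4.883 + j284.4 V.
Step 3 — Convert to polar: |V_total| = 284.5 V, ∠V_total = 89.0°.

V_total = 284.5∠89.0° V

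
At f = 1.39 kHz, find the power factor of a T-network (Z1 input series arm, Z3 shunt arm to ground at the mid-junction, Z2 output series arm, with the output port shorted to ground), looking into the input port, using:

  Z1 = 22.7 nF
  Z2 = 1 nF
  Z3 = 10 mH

Step 1 — Angular frequency: ω = 2π·f = 2π·1390 = 8734 rad/s.
Step 2 — Component impedances:
  Z1: Z = 1/(jωC) = -j/(ω·C) = 0 - j5044 Ω
  Z2: Z = 1/(jωC) = -j/(ω·C) = 0 - j1.145e+05 Ω
  Z3: Z = jωL = j·8734·0.01 = 0 + j87.34 Ω
Step 3 — With the output port shorted to ground, the output series arm Z2 runs from the junction to ground; the shunt arm Z3 also runs from the junction to ground. They appear in parallel: Z3 || Z2 = 0 + j87.4 Ω.
Step 4 — Series with input arm Z1: Z_in = Z1 + (Z3 || Z2) = 0 - j4957 Ω = 4957∠-90.0° Ω.
Step 5 — Power factor: PF = cos(φ) = Re(Z)/|Z| = 0/4957 = 0.
Step 6 — Type: Im(Z) = -4957 ⇒ leading (phase φ = -90.0°).

PF = 0 (leading, φ = -90.0°)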